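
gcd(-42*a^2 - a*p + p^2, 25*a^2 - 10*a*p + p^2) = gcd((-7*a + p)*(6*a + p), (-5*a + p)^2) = 1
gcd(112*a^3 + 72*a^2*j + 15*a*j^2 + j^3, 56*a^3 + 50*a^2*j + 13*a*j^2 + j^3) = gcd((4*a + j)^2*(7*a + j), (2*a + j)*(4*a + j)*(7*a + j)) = 28*a^2 + 11*a*j + j^2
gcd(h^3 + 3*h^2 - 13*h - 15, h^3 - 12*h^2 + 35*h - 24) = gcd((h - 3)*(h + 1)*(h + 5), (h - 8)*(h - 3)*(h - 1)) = h - 3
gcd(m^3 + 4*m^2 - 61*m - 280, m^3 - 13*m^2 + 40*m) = m - 8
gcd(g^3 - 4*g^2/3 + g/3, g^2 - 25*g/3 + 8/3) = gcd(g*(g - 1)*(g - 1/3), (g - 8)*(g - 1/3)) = g - 1/3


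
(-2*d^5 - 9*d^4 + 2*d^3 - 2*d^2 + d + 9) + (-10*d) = -2*d^5 - 9*d^4 + 2*d^3 - 2*d^2 - 9*d + 9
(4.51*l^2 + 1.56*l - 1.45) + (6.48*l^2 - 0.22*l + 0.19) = 10.99*l^2 + 1.34*l - 1.26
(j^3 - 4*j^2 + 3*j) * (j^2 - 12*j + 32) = j^5 - 16*j^4 + 83*j^3 - 164*j^2 + 96*j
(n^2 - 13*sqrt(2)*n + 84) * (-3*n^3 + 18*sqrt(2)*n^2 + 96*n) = -3*n^5 + 57*sqrt(2)*n^4 - 624*n^3 + 264*sqrt(2)*n^2 + 8064*n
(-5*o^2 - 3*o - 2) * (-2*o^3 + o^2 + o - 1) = 10*o^5 + o^4 - 4*o^3 + o + 2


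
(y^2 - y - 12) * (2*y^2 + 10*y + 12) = 2*y^4 + 8*y^3 - 22*y^2 - 132*y - 144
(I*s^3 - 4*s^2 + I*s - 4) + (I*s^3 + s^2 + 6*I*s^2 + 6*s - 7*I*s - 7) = 2*I*s^3 - 3*s^2 + 6*I*s^2 + 6*s - 6*I*s - 11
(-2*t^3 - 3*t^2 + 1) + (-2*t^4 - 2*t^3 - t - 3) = -2*t^4 - 4*t^3 - 3*t^2 - t - 2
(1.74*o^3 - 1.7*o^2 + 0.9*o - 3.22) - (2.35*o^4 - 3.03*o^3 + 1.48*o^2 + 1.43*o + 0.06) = -2.35*o^4 + 4.77*o^3 - 3.18*o^2 - 0.53*o - 3.28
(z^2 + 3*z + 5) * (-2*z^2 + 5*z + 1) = -2*z^4 - z^3 + 6*z^2 + 28*z + 5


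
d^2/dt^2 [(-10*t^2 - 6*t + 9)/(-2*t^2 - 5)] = 8*(6*t^3 - 102*t^2 - 45*t + 85)/(8*t^6 + 60*t^4 + 150*t^2 + 125)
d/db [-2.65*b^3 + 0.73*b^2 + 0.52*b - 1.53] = -7.95*b^2 + 1.46*b + 0.52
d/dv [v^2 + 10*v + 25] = 2*v + 10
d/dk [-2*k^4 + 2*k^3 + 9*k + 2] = -8*k^3 + 6*k^2 + 9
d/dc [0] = 0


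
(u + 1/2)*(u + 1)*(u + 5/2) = u^3 + 4*u^2 + 17*u/4 + 5/4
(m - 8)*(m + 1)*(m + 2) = m^3 - 5*m^2 - 22*m - 16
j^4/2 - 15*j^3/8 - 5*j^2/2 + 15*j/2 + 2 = (j/2 + 1)*(j - 4)*(j - 2)*(j + 1/4)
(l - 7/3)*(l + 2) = l^2 - l/3 - 14/3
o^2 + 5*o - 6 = (o - 1)*(o + 6)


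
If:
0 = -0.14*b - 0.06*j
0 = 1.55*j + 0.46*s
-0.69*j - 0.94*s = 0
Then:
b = 0.00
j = 0.00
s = 0.00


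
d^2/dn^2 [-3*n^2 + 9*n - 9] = -6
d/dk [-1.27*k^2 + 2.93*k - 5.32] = 2.93 - 2.54*k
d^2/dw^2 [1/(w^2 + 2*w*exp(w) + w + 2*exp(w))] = 2*(-(w*exp(w) + 3*exp(w) + 1)*(w^2 + 2*w*exp(w) + w + 2*exp(w)) + (2*w*exp(w) + 2*w + 4*exp(w) + 1)^2)/(w^2 + 2*w*exp(w) + w + 2*exp(w))^3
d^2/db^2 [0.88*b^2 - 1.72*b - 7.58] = 1.76000000000000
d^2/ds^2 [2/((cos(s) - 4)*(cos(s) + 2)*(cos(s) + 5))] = 6*(-8*(1 - cos(s)^2)^2 + 4*sin(s)^6 + cos(s)^6 - 11*cos(s)^5 - 50*cos(s)^3 - 290*cos(s)^2 + 212*cos(s) + 300)/((cos(s) - 4)^3*(cos(s) + 2)^3*(cos(s) + 5)^3)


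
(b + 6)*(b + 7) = b^2 + 13*b + 42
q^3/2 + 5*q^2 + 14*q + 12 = (q/2 + 1)*(q + 2)*(q + 6)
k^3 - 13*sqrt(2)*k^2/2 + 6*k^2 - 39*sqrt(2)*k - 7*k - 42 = (k + 6)*(k - 7*sqrt(2))*(k + sqrt(2)/2)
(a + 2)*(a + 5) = a^2 + 7*a + 10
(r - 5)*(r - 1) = r^2 - 6*r + 5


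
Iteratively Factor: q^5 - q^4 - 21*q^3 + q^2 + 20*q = (q)*(q^4 - q^3 - 21*q^2 + q + 20) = q*(q + 4)*(q^3 - 5*q^2 - q + 5) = q*(q - 1)*(q + 4)*(q^2 - 4*q - 5) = q*(q - 5)*(q - 1)*(q + 4)*(q + 1)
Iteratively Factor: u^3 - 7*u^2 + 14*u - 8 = (u - 4)*(u^2 - 3*u + 2) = (u - 4)*(u - 1)*(u - 2)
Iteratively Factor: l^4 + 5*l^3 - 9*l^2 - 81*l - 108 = (l + 3)*(l^3 + 2*l^2 - 15*l - 36) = (l + 3)^2*(l^2 - l - 12) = (l + 3)^3*(l - 4)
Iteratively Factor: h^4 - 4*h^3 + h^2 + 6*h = (h + 1)*(h^3 - 5*h^2 + 6*h) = h*(h + 1)*(h^2 - 5*h + 6) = h*(h - 3)*(h + 1)*(h - 2)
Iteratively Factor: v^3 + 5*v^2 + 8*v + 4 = (v + 1)*(v^2 + 4*v + 4) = (v + 1)*(v + 2)*(v + 2)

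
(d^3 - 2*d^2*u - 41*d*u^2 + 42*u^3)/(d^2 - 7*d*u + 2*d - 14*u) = (d^2 + 5*d*u - 6*u^2)/(d + 2)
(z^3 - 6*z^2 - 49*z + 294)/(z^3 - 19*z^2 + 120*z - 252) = (z + 7)/(z - 6)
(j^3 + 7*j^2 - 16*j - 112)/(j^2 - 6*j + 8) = (j^2 + 11*j + 28)/(j - 2)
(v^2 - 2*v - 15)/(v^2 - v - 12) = (v - 5)/(v - 4)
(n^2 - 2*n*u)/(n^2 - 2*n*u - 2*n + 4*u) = n/(n - 2)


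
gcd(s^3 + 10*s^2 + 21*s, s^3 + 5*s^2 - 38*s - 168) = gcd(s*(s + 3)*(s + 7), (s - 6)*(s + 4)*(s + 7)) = s + 7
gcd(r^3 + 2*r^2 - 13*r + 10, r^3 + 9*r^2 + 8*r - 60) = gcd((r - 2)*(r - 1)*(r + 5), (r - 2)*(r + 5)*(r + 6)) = r^2 + 3*r - 10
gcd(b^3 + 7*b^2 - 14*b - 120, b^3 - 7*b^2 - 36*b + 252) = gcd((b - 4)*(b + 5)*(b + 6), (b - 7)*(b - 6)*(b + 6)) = b + 6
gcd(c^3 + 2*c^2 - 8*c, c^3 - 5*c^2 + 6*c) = c^2 - 2*c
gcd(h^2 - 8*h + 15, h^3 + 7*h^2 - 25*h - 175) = h - 5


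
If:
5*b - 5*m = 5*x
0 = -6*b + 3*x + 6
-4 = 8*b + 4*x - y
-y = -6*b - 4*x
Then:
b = -2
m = 4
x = -6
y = -36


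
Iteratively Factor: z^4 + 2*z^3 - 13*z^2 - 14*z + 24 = (z + 4)*(z^3 - 2*z^2 - 5*z + 6) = (z - 1)*(z + 4)*(z^2 - z - 6) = (z - 1)*(z + 2)*(z + 4)*(z - 3)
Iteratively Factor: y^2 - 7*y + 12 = (y - 4)*(y - 3)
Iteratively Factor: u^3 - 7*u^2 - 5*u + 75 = (u + 3)*(u^2 - 10*u + 25) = (u - 5)*(u + 3)*(u - 5)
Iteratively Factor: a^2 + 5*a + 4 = (a + 4)*(a + 1)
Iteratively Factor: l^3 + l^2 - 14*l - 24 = (l + 3)*(l^2 - 2*l - 8) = (l + 2)*(l + 3)*(l - 4)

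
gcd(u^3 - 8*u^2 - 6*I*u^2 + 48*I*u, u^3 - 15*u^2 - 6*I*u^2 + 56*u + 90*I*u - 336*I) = u^2 + u*(-8 - 6*I) + 48*I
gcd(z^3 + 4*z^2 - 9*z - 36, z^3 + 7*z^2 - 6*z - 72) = z^2 + z - 12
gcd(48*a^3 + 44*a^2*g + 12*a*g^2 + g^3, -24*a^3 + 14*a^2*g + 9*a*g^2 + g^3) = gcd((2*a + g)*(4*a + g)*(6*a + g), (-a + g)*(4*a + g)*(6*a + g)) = 24*a^2 + 10*a*g + g^2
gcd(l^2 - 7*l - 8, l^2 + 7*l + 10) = 1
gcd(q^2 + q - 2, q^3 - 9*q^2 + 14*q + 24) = 1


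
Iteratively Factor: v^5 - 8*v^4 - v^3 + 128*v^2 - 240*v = (v - 5)*(v^4 - 3*v^3 - 16*v^2 + 48*v) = (v - 5)*(v + 4)*(v^3 - 7*v^2 + 12*v) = v*(v - 5)*(v + 4)*(v^2 - 7*v + 12) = v*(v - 5)*(v - 3)*(v + 4)*(v - 4)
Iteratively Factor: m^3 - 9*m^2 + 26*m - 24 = (m - 2)*(m^2 - 7*m + 12) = (m - 3)*(m - 2)*(m - 4)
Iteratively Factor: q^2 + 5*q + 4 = (q + 1)*(q + 4)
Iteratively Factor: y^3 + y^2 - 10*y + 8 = (y - 2)*(y^2 + 3*y - 4) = (y - 2)*(y + 4)*(y - 1)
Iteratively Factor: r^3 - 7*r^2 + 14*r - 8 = (r - 2)*(r^2 - 5*r + 4) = (r - 4)*(r - 2)*(r - 1)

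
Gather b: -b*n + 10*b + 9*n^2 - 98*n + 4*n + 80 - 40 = b*(10 - n) + 9*n^2 - 94*n + 40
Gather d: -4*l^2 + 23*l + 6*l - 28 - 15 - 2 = -4*l^2 + 29*l - 45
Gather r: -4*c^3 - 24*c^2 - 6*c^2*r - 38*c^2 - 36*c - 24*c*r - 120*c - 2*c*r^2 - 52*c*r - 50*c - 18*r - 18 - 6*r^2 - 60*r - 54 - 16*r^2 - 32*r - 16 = -4*c^3 - 62*c^2 - 206*c + r^2*(-2*c - 22) + r*(-6*c^2 - 76*c - 110) - 88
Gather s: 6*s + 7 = 6*s + 7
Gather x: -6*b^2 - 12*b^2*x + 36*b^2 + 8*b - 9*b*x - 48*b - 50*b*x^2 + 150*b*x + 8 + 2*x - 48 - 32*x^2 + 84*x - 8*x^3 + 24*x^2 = 30*b^2 - 40*b - 8*x^3 + x^2*(-50*b - 8) + x*(-12*b^2 + 141*b + 86) - 40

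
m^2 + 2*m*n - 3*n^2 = (m - n)*(m + 3*n)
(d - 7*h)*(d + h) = d^2 - 6*d*h - 7*h^2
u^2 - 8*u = u*(u - 8)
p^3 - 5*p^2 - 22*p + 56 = (p - 7)*(p - 2)*(p + 4)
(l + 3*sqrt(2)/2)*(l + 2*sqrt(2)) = l^2 + 7*sqrt(2)*l/2 + 6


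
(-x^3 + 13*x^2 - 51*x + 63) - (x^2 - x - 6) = -x^3 + 12*x^2 - 50*x + 69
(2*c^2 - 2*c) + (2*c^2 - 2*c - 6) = 4*c^2 - 4*c - 6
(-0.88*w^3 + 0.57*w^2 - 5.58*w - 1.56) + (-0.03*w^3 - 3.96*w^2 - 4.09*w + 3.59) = -0.91*w^3 - 3.39*w^2 - 9.67*w + 2.03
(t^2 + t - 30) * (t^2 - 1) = t^4 + t^3 - 31*t^2 - t + 30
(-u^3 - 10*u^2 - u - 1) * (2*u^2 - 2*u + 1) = -2*u^5 - 18*u^4 + 17*u^3 - 10*u^2 + u - 1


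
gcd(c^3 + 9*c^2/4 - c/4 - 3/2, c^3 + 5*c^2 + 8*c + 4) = c^2 + 3*c + 2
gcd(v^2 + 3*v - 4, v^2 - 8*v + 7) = v - 1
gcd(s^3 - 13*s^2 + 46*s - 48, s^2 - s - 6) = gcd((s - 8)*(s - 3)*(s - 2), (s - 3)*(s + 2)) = s - 3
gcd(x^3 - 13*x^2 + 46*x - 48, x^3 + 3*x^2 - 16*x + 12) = x - 2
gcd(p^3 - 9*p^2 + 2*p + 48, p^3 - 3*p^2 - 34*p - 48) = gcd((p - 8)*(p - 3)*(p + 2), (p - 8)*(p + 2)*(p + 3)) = p^2 - 6*p - 16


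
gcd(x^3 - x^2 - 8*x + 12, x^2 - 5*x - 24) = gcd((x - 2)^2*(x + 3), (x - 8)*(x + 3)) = x + 3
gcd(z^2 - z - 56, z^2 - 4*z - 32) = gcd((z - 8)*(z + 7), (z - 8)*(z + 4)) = z - 8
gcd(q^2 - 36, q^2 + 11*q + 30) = q + 6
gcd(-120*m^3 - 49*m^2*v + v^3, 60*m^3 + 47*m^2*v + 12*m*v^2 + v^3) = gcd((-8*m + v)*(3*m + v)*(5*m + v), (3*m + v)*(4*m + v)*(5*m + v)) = 15*m^2 + 8*m*v + v^2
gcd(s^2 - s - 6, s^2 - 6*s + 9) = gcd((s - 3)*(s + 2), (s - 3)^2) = s - 3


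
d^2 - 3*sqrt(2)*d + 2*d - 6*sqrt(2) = (d + 2)*(d - 3*sqrt(2))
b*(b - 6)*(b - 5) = b^3 - 11*b^2 + 30*b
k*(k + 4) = k^2 + 4*k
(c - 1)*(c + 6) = c^2 + 5*c - 6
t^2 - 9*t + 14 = (t - 7)*(t - 2)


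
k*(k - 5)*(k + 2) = k^3 - 3*k^2 - 10*k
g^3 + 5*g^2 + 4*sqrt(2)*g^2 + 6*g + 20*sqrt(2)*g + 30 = (g + 5)*(g + sqrt(2))*(g + 3*sqrt(2))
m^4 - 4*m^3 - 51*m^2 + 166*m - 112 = (m - 8)*(m - 2)*(m - 1)*(m + 7)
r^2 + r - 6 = (r - 2)*(r + 3)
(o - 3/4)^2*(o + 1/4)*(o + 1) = o^4 - o^3/4 - 17*o^2/16 + 21*o/64 + 9/64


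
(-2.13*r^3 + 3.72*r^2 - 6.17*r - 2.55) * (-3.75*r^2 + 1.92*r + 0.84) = 7.9875*r^5 - 18.0396*r^4 + 28.4907*r^3 + 0.840900000000001*r^2 - 10.0788*r - 2.142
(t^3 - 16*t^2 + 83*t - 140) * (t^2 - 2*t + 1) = t^5 - 18*t^4 + 116*t^3 - 322*t^2 + 363*t - 140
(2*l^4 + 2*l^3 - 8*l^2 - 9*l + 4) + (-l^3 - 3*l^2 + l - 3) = 2*l^4 + l^3 - 11*l^2 - 8*l + 1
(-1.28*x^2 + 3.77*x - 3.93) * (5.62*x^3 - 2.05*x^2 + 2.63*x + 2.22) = -7.1936*x^5 + 23.8114*x^4 - 33.1815*x^3 + 15.13*x^2 - 1.9665*x - 8.7246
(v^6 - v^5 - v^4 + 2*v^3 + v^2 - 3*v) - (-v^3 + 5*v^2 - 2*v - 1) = v^6 - v^5 - v^4 + 3*v^3 - 4*v^2 - v + 1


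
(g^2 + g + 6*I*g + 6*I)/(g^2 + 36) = (g + 1)/(g - 6*I)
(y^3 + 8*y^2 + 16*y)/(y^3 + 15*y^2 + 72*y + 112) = y/(y + 7)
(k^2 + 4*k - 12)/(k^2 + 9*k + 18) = (k - 2)/(k + 3)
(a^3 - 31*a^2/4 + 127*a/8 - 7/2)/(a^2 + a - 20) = (8*a^2 - 30*a + 7)/(8*(a + 5))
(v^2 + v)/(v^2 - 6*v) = (v + 1)/(v - 6)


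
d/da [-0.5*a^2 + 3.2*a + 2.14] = 3.2 - 1.0*a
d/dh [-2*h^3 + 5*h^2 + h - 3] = -6*h^2 + 10*h + 1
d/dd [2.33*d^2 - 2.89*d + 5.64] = 4.66*d - 2.89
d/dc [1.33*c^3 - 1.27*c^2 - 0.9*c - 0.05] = 3.99*c^2 - 2.54*c - 0.9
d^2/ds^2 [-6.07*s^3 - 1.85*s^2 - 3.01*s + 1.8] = -36.42*s - 3.7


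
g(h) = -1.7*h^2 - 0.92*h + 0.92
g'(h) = -3.4*h - 0.92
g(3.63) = -24.82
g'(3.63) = -13.26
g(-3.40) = -15.60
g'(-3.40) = 10.64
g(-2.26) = -5.68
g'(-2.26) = 6.76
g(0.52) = -0.02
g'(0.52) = -2.69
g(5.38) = -53.24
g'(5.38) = -19.21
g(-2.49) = -7.33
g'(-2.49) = 7.55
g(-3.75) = -19.54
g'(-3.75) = 11.83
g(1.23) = -2.78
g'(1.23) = -5.10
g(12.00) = -254.92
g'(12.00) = -41.72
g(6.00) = -65.80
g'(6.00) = -21.32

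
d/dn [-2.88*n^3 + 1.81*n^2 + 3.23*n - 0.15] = -8.64*n^2 + 3.62*n + 3.23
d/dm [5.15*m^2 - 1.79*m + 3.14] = 10.3*m - 1.79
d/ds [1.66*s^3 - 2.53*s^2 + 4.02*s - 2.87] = 4.98*s^2 - 5.06*s + 4.02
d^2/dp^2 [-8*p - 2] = 0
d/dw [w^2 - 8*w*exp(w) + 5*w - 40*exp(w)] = -8*w*exp(w) + 2*w - 48*exp(w) + 5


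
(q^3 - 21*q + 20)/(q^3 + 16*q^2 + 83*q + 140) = (q^2 - 5*q + 4)/(q^2 + 11*q + 28)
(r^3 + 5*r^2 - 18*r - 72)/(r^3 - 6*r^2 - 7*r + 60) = (r + 6)/(r - 5)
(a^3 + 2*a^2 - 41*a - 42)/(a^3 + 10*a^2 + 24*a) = (a^3 + 2*a^2 - 41*a - 42)/(a*(a^2 + 10*a + 24))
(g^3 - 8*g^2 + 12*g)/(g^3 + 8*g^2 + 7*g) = (g^2 - 8*g + 12)/(g^2 + 8*g + 7)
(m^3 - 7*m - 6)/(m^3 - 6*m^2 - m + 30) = (m + 1)/(m - 5)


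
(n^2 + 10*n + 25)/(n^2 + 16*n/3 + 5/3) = 3*(n + 5)/(3*n + 1)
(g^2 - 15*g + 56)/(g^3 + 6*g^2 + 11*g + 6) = (g^2 - 15*g + 56)/(g^3 + 6*g^2 + 11*g + 6)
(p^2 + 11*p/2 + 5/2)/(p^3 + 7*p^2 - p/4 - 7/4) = 2*(p + 5)/(2*p^2 + 13*p - 7)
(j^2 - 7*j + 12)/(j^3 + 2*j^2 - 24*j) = (j - 3)/(j*(j + 6))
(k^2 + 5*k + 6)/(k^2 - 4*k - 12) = (k + 3)/(k - 6)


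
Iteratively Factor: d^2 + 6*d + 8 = (d + 4)*(d + 2)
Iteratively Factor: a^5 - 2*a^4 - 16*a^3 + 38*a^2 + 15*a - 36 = (a + 1)*(a^4 - 3*a^3 - 13*a^2 + 51*a - 36) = (a + 1)*(a + 4)*(a^3 - 7*a^2 + 15*a - 9) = (a - 1)*(a + 1)*(a + 4)*(a^2 - 6*a + 9) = (a - 3)*(a - 1)*(a + 1)*(a + 4)*(a - 3)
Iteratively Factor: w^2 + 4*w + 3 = (w + 3)*(w + 1)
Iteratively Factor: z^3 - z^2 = (z - 1)*(z^2) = z*(z - 1)*(z)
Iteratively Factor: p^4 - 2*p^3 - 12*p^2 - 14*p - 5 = (p - 5)*(p^3 + 3*p^2 + 3*p + 1) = (p - 5)*(p + 1)*(p^2 + 2*p + 1) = (p - 5)*(p + 1)^2*(p + 1)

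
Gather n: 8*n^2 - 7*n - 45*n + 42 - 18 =8*n^2 - 52*n + 24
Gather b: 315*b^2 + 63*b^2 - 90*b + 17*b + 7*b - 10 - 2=378*b^2 - 66*b - 12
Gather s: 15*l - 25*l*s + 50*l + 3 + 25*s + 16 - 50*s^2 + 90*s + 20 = 65*l - 50*s^2 + s*(115 - 25*l) + 39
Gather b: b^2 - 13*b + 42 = b^2 - 13*b + 42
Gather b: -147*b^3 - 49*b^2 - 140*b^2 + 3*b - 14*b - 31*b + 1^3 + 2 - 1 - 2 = -147*b^3 - 189*b^2 - 42*b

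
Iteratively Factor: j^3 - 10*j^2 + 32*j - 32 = (j - 2)*(j^2 - 8*j + 16) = (j - 4)*(j - 2)*(j - 4)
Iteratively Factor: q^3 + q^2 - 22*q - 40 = (q - 5)*(q^2 + 6*q + 8) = (q - 5)*(q + 2)*(q + 4)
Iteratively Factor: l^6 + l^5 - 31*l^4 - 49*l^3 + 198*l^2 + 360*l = (l + 3)*(l^5 - 2*l^4 - 25*l^3 + 26*l^2 + 120*l) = (l - 3)*(l + 3)*(l^4 + l^3 - 22*l^2 - 40*l) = l*(l - 3)*(l + 3)*(l^3 + l^2 - 22*l - 40) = l*(l - 3)*(l + 3)*(l + 4)*(l^2 - 3*l - 10) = l*(l - 3)*(l + 2)*(l + 3)*(l + 4)*(l - 5)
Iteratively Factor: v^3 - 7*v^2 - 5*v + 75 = (v - 5)*(v^2 - 2*v - 15) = (v - 5)*(v + 3)*(v - 5)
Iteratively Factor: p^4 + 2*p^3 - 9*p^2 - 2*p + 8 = (p + 4)*(p^3 - 2*p^2 - p + 2) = (p + 1)*(p + 4)*(p^2 - 3*p + 2) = (p - 1)*(p + 1)*(p + 4)*(p - 2)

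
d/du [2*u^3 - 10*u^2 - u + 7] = 6*u^2 - 20*u - 1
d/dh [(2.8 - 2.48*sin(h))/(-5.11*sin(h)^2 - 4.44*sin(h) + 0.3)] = (-12.6728*sin(h)^2 + 28.616*sin(h) + 11.688)*cos(h)/(26.1121*sin(h)^4 + 45.3768*sin(h)^3 + 16.6476*sin(h)^2 - 2.664*sin(h) + 0.09)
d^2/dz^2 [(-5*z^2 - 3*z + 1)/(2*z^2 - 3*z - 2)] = 2*(-42*z^3 - 48*z^2 - 54*z + 11)/(8*z^6 - 36*z^5 + 30*z^4 + 45*z^3 - 30*z^2 - 36*z - 8)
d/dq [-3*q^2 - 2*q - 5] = -6*q - 2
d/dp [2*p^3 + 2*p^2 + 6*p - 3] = 6*p^2 + 4*p + 6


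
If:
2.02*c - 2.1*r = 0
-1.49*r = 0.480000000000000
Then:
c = -0.33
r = -0.32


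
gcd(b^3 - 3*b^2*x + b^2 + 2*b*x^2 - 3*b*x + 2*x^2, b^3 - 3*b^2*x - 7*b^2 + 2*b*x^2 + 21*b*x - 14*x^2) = b^2 - 3*b*x + 2*x^2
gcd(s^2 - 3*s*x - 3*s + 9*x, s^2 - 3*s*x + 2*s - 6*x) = -s + 3*x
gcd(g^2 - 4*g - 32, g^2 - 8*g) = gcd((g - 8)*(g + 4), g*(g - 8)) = g - 8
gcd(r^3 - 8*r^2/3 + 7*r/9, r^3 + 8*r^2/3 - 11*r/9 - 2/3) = 1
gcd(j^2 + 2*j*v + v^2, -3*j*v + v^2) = 1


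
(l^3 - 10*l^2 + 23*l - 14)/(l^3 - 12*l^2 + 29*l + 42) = (l^2 - 3*l + 2)/(l^2 - 5*l - 6)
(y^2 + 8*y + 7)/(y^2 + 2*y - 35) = (y + 1)/(y - 5)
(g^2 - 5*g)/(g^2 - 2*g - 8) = g*(5 - g)/(-g^2 + 2*g + 8)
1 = 1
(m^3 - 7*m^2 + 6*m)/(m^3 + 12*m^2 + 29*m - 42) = m*(m - 6)/(m^2 + 13*m + 42)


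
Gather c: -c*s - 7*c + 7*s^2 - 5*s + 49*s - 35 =c*(-s - 7) + 7*s^2 + 44*s - 35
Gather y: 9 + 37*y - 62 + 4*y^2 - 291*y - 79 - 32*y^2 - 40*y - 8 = -28*y^2 - 294*y - 140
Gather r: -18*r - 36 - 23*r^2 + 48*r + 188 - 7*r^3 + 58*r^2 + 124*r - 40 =-7*r^3 + 35*r^2 + 154*r + 112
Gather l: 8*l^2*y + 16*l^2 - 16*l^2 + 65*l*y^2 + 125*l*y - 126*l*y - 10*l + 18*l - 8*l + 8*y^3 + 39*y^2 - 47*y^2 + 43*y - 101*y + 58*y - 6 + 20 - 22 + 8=8*l^2*y + l*(65*y^2 - y) + 8*y^3 - 8*y^2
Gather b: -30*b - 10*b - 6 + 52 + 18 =64 - 40*b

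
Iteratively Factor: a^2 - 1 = (a + 1)*(a - 1)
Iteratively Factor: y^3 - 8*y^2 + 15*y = (y - 5)*(y^2 - 3*y) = (y - 5)*(y - 3)*(y)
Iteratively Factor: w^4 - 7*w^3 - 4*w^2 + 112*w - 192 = (w - 3)*(w^3 - 4*w^2 - 16*w + 64) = (w - 3)*(w + 4)*(w^2 - 8*w + 16) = (w - 4)*(w - 3)*(w + 4)*(w - 4)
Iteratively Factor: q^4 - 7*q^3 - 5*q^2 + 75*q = (q)*(q^3 - 7*q^2 - 5*q + 75) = q*(q + 3)*(q^2 - 10*q + 25) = q*(q - 5)*(q + 3)*(q - 5)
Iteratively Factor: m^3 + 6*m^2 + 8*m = (m)*(m^2 + 6*m + 8) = m*(m + 4)*(m + 2)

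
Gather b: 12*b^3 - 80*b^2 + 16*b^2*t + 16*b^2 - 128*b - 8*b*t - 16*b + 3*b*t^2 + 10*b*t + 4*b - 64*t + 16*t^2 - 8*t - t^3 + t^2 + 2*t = 12*b^3 + b^2*(16*t - 64) + b*(3*t^2 + 2*t - 140) - t^3 + 17*t^2 - 70*t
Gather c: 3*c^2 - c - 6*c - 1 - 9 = 3*c^2 - 7*c - 10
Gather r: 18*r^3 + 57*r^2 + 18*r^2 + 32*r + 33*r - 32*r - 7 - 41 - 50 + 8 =18*r^3 + 75*r^2 + 33*r - 90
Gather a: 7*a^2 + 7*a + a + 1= 7*a^2 + 8*a + 1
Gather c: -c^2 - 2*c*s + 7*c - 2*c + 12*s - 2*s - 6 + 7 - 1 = -c^2 + c*(5 - 2*s) + 10*s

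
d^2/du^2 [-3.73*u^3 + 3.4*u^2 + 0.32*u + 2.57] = 6.8 - 22.38*u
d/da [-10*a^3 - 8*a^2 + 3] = 2*a*(-15*a - 8)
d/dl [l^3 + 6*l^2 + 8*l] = 3*l^2 + 12*l + 8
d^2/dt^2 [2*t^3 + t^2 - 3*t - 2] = 12*t + 2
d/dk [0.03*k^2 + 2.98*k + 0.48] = 0.06*k + 2.98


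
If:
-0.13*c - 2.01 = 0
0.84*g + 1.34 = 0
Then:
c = -15.46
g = -1.60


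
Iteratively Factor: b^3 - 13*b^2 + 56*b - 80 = (b - 4)*(b^2 - 9*b + 20) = (b - 4)^2*(b - 5)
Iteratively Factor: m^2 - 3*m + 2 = (m - 1)*(m - 2)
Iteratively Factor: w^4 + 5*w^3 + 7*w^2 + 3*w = (w + 1)*(w^3 + 4*w^2 + 3*w) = (w + 1)^2*(w^2 + 3*w) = w*(w + 1)^2*(w + 3)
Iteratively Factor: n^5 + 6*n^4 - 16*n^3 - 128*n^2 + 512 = (n + 4)*(n^4 + 2*n^3 - 24*n^2 - 32*n + 128) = (n + 4)^2*(n^3 - 2*n^2 - 16*n + 32) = (n + 4)^3*(n^2 - 6*n + 8) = (n - 4)*(n + 4)^3*(n - 2)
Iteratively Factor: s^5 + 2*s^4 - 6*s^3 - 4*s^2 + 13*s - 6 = (s + 2)*(s^4 - 6*s^2 + 8*s - 3) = (s - 1)*(s + 2)*(s^3 + s^2 - 5*s + 3) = (s - 1)^2*(s + 2)*(s^2 + 2*s - 3) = (s - 1)^2*(s + 2)*(s + 3)*(s - 1)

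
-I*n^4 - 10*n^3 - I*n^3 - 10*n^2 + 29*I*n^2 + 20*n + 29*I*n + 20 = (n - 5*I)*(n - 4*I)*(n - I)*(-I*n - I)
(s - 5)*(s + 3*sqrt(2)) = s^2 - 5*s + 3*sqrt(2)*s - 15*sqrt(2)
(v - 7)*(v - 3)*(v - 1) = v^3 - 11*v^2 + 31*v - 21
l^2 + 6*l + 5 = (l + 1)*(l + 5)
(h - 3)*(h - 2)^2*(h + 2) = h^4 - 5*h^3 + 2*h^2 + 20*h - 24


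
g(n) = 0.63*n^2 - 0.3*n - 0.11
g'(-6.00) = -7.86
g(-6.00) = 24.37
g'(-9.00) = -11.64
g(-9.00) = 53.62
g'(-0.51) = -0.94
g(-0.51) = 0.21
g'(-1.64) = -2.37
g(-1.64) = 2.08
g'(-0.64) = -1.11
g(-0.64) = 0.34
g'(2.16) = 2.42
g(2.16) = 2.18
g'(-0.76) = -1.26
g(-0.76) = 0.48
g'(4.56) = 5.45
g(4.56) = 11.62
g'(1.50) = 1.59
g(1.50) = 0.86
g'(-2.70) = -3.70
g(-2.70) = 5.29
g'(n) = 1.26*n - 0.3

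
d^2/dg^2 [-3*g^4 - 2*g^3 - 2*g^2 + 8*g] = -36*g^2 - 12*g - 4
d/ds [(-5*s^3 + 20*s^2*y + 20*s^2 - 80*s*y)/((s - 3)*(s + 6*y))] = 5*(s*(s - 3)*(s^2 - 4*s*y - 4*s + 16*y) + s*(s + 6*y)*(s^2 - 4*s*y - 4*s + 16*y) + (s - 3)*(s + 6*y)*(-3*s^2 + 8*s*y + 8*s - 16*y))/((s - 3)^2*(s + 6*y)^2)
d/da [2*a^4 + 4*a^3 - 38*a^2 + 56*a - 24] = 8*a^3 + 12*a^2 - 76*a + 56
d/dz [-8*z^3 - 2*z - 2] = -24*z^2 - 2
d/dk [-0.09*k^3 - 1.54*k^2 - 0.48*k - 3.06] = -0.27*k^2 - 3.08*k - 0.48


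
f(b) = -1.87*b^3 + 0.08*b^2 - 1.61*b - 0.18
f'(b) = -5.61*b^2 + 0.16*b - 1.61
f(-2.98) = 54.82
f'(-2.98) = -51.91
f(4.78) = -210.28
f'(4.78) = -129.02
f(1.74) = -12.59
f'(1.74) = -18.32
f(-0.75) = 1.86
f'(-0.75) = -4.89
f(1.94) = -16.66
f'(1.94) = -22.41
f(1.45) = -8.05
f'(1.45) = -13.17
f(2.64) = -38.28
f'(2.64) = -40.29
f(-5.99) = 414.24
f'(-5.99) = -203.86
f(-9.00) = 1384.02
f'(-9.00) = -457.46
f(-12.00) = 3262.02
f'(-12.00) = -811.37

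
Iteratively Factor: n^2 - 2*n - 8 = (n - 4)*(n + 2)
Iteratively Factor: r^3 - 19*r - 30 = (r - 5)*(r^2 + 5*r + 6) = (r - 5)*(r + 2)*(r + 3)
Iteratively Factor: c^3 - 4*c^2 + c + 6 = (c - 2)*(c^2 - 2*c - 3) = (c - 2)*(c + 1)*(c - 3)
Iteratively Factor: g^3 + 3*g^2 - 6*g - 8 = (g + 1)*(g^2 + 2*g - 8) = (g + 1)*(g + 4)*(g - 2)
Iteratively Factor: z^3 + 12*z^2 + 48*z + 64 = (z + 4)*(z^2 + 8*z + 16) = (z + 4)^2*(z + 4)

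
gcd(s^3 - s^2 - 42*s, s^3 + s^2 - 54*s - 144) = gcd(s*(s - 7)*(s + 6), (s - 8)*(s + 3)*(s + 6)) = s + 6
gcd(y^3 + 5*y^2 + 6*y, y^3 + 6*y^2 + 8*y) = y^2 + 2*y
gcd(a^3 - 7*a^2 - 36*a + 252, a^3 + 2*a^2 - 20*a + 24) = a + 6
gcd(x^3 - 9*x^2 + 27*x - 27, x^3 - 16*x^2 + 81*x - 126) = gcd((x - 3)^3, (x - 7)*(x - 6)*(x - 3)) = x - 3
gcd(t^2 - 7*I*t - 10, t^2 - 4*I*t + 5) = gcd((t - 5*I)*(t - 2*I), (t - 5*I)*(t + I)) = t - 5*I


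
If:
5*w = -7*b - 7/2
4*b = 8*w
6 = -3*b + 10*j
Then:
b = -7/19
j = 93/190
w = -7/38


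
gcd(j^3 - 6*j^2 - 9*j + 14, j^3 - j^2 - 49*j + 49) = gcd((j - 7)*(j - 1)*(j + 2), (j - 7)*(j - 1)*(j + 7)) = j^2 - 8*j + 7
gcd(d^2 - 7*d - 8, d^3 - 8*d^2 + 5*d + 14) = d + 1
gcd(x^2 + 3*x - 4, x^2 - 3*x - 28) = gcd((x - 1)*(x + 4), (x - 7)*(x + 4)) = x + 4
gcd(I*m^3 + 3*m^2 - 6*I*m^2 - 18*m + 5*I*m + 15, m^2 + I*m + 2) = 1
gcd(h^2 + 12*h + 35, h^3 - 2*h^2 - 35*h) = h + 5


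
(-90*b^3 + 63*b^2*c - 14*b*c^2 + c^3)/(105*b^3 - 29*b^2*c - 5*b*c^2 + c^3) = (-30*b^2 + 11*b*c - c^2)/(35*b^2 + 2*b*c - c^2)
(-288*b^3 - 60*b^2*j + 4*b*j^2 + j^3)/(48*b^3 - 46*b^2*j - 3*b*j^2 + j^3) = (-6*b - j)/(b - j)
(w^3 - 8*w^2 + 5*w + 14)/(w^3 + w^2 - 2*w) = (w^3 - 8*w^2 + 5*w + 14)/(w*(w^2 + w - 2))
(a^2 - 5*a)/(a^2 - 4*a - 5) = a/(a + 1)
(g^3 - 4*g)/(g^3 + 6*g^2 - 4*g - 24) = g/(g + 6)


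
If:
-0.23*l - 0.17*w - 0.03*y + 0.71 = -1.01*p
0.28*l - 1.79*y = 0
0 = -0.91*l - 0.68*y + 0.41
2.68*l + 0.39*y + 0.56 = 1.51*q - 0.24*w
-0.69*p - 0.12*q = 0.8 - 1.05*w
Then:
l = 0.40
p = -0.52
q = 1.19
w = 0.56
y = 0.06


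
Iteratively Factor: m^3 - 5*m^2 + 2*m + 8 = (m - 2)*(m^2 - 3*m - 4) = (m - 4)*(m - 2)*(m + 1)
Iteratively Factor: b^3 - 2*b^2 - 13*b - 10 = (b + 2)*(b^2 - 4*b - 5) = (b + 1)*(b + 2)*(b - 5)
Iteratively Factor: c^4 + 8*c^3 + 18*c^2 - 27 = (c + 3)*(c^3 + 5*c^2 + 3*c - 9) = (c + 3)^2*(c^2 + 2*c - 3) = (c - 1)*(c + 3)^2*(c + 3)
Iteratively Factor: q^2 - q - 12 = (q + 3)*(q - 4)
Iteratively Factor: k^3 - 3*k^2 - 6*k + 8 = (k - 4)*(k^2 + k - 2) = (k - 4)*(k + 2)*(k - 1)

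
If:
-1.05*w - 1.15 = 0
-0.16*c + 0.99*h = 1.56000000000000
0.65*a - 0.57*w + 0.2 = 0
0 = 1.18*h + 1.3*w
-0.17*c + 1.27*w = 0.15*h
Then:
No Solution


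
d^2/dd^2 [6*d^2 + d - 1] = 12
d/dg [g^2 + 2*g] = 2*g + 2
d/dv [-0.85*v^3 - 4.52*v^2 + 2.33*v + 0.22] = -2.55*v^2 - 9.04*v + 2.33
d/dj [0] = 0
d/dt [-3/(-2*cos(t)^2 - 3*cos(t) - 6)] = 3*(4*cos(t) + 3)*sin(t)/(3*cos(t) + cos(2*t) + 7)^2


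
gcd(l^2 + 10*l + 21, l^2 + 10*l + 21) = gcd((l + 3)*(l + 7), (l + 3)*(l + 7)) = l^2 + 10*l + 21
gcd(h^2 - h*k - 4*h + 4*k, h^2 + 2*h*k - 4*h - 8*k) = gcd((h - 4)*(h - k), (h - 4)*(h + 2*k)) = h - 4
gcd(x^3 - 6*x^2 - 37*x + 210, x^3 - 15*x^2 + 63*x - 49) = x - 7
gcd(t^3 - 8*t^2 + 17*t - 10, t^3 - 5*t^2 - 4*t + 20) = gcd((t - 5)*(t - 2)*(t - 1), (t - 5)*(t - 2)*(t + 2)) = t^2 - 7*t + 10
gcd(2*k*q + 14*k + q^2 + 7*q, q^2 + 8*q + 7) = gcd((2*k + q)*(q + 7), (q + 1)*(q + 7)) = q + 7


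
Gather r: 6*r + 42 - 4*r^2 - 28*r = -4*r^2 - 22*r + 42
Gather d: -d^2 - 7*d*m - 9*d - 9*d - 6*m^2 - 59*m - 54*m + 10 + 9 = -d^2 + d*(-7*m - 18) - 6*m^2 - 113*m + 19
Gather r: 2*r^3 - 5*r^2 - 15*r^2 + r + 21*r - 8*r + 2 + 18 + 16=2*r^3 - 20*r^2 + 14*r + 36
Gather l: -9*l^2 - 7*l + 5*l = -9*l^2 - 2*l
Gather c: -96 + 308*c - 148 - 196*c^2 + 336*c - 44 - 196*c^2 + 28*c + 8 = -392*c^2 + 672*c - 280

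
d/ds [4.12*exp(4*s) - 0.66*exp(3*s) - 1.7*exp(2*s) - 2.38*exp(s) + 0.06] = (16.48*exp(3*s) - 1.98*exp(2*s) - 3.4*exp(s) - 2.38)*exp(s)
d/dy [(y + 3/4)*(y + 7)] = 2*y + 31/4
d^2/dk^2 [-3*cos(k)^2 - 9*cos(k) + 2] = 9*cos(k) + 6*cos(2*k)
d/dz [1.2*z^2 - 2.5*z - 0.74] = 2.4*z - 2.5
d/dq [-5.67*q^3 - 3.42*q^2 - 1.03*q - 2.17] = -17.01*q^2 - 6.84*q - 1.03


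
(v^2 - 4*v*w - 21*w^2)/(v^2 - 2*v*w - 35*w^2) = (v + 3*w)/(v + 5*w)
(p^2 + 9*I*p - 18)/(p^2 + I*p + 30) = (p + 3*I)/(p - 5*I)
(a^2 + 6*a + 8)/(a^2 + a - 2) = (a + 4)/(a - 1)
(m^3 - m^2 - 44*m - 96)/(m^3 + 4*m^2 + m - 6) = (m^2 - 4*m - 32)/(m^2 + m - 2)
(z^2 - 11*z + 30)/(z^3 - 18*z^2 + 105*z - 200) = (z - 6)/(z^2 - 13*z + 40)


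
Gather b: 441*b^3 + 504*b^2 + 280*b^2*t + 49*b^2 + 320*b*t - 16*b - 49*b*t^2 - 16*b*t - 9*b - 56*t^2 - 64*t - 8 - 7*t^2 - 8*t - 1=441*b^3 + b^2*(280*t + 553) + b*(-49*t^2 + 304*t - 25) - 63*t^2 - 72*t - 9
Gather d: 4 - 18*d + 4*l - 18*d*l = d*(-18*l - 18) + 4*l + 4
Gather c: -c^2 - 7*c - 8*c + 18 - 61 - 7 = -c^2 - 15*c - 50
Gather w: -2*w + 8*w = 6*w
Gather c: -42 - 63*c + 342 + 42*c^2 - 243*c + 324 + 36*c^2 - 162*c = 78*c^2 - 468*c + 624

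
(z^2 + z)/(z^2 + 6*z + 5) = z/(z + 5)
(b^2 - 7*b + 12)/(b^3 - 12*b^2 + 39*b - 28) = (b - 3)/(b^2 - 8*b + 7)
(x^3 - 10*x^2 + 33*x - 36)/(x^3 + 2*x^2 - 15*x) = (x^2 - 7*x + 12)/(x*(x + 5))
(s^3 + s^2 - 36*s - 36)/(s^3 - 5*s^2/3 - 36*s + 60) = 3*(s + 1)/(3*s - 5)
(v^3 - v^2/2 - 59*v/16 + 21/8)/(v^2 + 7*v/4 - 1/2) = (16*v^2 - 40*v + 21)/(4*(4*v - 1))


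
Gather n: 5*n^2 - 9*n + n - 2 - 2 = 5*n^2 - 8*n - 4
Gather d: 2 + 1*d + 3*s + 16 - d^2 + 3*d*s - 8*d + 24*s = -d^2 + d*(3*s - 7) + 27*s + 18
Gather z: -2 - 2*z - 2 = -2*z - 4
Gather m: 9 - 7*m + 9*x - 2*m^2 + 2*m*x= -2*m^2 + m*(2*x - 7) + 9*x + 9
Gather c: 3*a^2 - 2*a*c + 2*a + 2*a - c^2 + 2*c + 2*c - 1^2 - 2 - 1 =3*a^2 + 4*a - c^2 + c*(4 - 2*a) - 4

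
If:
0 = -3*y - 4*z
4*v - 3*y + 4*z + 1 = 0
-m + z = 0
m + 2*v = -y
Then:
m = -3/26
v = -1/52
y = 2/13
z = -3/26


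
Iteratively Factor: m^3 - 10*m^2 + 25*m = (m - 5)*(m^2 - 5*m) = m*(m - 5)*(m - 5)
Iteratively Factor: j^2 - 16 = (j + 4)*(j - 4)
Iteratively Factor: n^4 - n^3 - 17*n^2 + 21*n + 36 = (n + 1)*(n^3 - 2*n^2 - 15*n + 36) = (n - 3)*(n + 1)*(n^2 + n - 12) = (n - 3)^2*(n + 1)*(n + 4)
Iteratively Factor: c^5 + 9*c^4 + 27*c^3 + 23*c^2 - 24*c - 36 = (c + 3)*(c^4 + 6*c^3 + 9*c^2 - 4*c - 12) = (c + 3)^2*(c^3 + 3*c^2 - 4) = (c - 1)*(c + 3)^2*(c^2 + 4*c + 4) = (c - 1)*(c + 2)*(c + 3)^2*(c + 2)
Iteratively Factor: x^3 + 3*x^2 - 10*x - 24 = (x + 4)*(x^2 - x - 6) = (x - 3)*(x + 4)*(x + 2)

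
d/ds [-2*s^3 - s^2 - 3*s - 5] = -6*s^2 - 2*s - 3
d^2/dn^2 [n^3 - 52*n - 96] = 6*n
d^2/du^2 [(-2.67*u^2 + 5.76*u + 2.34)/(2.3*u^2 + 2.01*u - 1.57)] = (85.62762*u^3 + 16.42338*u^2 + 189.70308*u + 58.998246)/(12.167*u^6 + 31.8987*u^5 + 2.96078999999999*u^4 - 35.428059*u^3 - 2.021061*u^2 + 14.863347*u - 3.869893)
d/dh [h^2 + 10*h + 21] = 2*h + 10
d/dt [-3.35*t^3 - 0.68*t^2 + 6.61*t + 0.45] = -10.05*t^2 - 1.36*t + 6.61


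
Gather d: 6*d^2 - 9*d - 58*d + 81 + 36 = 6*d^2 - 67*d + 117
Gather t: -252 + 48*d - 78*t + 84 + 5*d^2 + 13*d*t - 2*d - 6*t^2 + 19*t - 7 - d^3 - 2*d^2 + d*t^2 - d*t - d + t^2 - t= -d^3 + 3*d^2 + 45*d + t^2*(d - 5) + t*(12*d - 60) - 175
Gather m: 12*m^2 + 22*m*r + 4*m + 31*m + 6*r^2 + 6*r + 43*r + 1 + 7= 12*m^2 + m*(22*r + 35) + 6*r^2 + 49*r + 8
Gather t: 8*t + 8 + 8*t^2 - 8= 8*t^2 + 8*t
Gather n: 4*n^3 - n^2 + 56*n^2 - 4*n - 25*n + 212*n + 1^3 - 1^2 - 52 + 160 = 4*n^3 + 55*n^2 + 183*n + 108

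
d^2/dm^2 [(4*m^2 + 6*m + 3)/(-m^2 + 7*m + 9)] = 2*(-34*m^3 - 117*m^2 - 99*m - 120)/(m^6 - 21*m^5 + 120*m^4 + 35*m^3 - 1080*m^2 - 1701*m - 729)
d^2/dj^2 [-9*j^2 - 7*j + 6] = -18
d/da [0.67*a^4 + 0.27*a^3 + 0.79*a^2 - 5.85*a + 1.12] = 2.68*a^3 + 0.81*a^2 + 1.58*a - 5.85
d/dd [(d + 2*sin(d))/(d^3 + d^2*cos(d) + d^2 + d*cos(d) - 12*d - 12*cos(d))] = (-(d + 2*sin(d))*(-d^2*sin(d) + 3*d^2 - d*sin(d) + 2*d*cos(d) + 2*d + 12*sin(d) + cos(d) - 12) + (2*cos(d) + 1)*(d^3 + d^2*cos(d) + d^2 + d*cos(d) - 12*d - 12*cos(d)))/((d - 3)^2*(d + 4)^2*(d + cos(d))^2)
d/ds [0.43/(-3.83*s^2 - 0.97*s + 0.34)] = (3.2938*s + 0.4171)/(3.83*s^2 + 0.97*s - 0.34)^2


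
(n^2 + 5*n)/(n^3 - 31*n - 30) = n/(n^2 - 5*n - 6)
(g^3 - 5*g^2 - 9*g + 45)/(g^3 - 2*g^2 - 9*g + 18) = (g - 5)/(g - 2)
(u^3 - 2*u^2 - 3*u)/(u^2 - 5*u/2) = 2*(u^2 - 2*u - 3)/(2*u - 5)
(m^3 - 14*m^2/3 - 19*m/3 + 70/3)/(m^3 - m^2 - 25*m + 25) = (3*m^2 + m - 14)/(3*(m^2 + 4*m - 5))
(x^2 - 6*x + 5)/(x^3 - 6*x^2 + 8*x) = (x^2 - 6*x + 5)/(x*(x^2 - 6*x + 8))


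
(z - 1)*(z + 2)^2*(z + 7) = z^4 + 10*z^3 + 21*z^2 - 4*z - 28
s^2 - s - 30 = (s - 6)*(s + 5)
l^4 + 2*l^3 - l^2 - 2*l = l*(l - 1)*(l + 1)*(l + 2)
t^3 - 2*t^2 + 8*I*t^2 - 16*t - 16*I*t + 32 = (t - 2)*(t + 4*I)^2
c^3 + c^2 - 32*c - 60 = (c - 6)*(c + 2)*(c + 5)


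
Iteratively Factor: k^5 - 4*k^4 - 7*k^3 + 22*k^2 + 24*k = (k + 1)*(k^4 - 5*k^3 - 2*k^2 + 24*k) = (k - 4)*(k + 1)*(k^3 - k^2 - 6*k) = k*(k - 4)*(k + 1)*(k^2 - k - 6) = k*(k - 4)*(k - 3)*(k + 1)*(k + 2)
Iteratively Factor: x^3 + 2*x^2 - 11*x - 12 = (x + 1)*(x^2 + x - 12) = (x - 3)*(x + 1)*(x + 4)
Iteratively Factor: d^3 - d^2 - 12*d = (d + 3)*(d^2 - 4*d) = (d - 4)*(d + 3)*(d)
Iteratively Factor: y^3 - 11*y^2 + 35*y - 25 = (y - 5)*(y^2 - 6*y + 5) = (y - 5)*(y - 1)*(y - 5)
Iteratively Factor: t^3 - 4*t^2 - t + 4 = (t - 1)*(t^2 - 3*t - 4) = (t - 4)*(t - 1)*(t + 1)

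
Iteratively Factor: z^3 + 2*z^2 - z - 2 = (z - 1)*(z^2 + 3*z + 2) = (z - 1)*(z + 1)*(z + 2)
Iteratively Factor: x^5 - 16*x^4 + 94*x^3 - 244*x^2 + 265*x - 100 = (x - 1)*(x^4 - 15*x^3 + 79*x^2 - 165*x + 100) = (x - 4)*(x - 1)*(x^3 - 11*x^2 + 35*x - 25) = (x - 5)*(x - 4)*(x - 1)*(x^2 - 6*x + 5) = (x - 5)*(x - 4)*(x - 1)^2*(x - 5)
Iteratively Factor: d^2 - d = (d)*(d - 1)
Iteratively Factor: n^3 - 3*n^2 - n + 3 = (n + 1)*(n^2 - 4*n + 3) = (n - 3)*(n + 1)*(n - 1)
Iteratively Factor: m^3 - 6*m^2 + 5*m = (m - 5)*(m^2 - m) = (m - 5)*(m - 1)*(m)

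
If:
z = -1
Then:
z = -1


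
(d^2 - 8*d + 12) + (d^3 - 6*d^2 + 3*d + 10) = d^3 - 5*d^2 - 5*d + 22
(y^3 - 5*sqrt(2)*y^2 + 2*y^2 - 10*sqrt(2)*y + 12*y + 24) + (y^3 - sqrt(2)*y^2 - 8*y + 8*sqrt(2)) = 2*y^3 - 6*sqrt(2)*y^2 + 2*y^2 - 10*sqrt(2)*y + 4*y + 8*sqrt(2) + 24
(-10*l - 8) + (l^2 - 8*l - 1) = l^2 - 18*l - 9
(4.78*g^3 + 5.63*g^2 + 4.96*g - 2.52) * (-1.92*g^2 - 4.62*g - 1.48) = -9.1776*g^5 - 32.8932*g^4 - 42.6082*g^3 - 26.4092*g^2 + 4.3016*g + 3.7296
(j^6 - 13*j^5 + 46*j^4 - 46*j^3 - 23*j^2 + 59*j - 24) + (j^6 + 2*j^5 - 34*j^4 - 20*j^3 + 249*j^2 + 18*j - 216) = 2*j^6 - 11*j^5 + 12*j^4 - 66*j^3 + 226*j^2 + 77*j - 240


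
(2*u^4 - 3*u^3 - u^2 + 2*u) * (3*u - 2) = 6*u^5 - 13*u^4 + 3*u^3 + 8*u^2 - 4*u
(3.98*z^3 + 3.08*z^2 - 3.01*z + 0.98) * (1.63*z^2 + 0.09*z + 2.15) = 6.4874*z^5 + 5.3786*z^4 + 3.9279*z^3 + 7.9485*z^2 - 6.3833*z + 2.107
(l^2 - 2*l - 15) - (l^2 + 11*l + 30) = -13*l - 45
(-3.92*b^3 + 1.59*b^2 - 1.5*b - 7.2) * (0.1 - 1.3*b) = 5.096*b^4 - 2.459*b^3 + 2.109*b^2 + 9.21*b - 0.72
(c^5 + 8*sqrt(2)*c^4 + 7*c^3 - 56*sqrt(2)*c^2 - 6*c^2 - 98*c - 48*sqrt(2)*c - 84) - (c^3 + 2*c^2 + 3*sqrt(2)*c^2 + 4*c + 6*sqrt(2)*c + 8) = c^5 + 8*sqrt(2)*c^4 + 6*c^3 - 59*sqrt(2)*c^2 - 8*c^2 - 102*c - 54*sqrt(2)*c - 92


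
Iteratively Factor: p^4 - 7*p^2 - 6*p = (p)*(p^3 - 7*p - 6) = p*(p - 3)*(p^2 + 3*p + 2) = p*(p - 3)*(p + 2)*(p + 1)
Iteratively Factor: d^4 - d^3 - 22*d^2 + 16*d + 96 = (d + 2)*(d^3 - 3*d^2 - 16*d + 48) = (d - 4)*(d + 2)*(d^2 + d - 12) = (d - 4)*(d + 2)*(d + 4)*(d - 3)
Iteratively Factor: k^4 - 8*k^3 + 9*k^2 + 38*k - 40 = (k - 1)*(k^3 - 7*k^2 + 2*k + 40) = (k - 1)*(k + 2)*(k^2 - 9*k + 20) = (k - 4)*(k - 1)*(k + 2)*(k - 5)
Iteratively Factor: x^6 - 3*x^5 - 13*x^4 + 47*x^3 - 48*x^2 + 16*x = (x + 4)*(x^5 - 7*x^4 + 15*x^3 - 13*x^2 + 4*x) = (x - 1)*(x + 4)*(x^4 - 6*x^3 + 9*x^2 - 4*x) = (x - 1)^2*(x + 4)*(x^3 - 5*x^2 + 4*x) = (x - 1)^3*(x + 4)*(x^2 - 4*x) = x*(x - 1)^3*(x + 4)*(x - 4)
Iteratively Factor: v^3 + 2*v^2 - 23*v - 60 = (v - 5)*(v^2 + 7*v + 12) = (v - 5)*(v + 4)*(v + 3)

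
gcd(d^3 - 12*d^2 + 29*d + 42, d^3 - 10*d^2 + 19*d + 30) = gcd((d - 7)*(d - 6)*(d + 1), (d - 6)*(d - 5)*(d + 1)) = d^2 - 5*d - 6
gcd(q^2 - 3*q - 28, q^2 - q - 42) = q - 7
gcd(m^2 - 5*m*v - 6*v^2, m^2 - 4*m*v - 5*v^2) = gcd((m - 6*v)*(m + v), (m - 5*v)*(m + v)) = m + v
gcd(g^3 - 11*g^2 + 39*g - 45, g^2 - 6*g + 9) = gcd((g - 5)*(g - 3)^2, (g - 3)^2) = g^2 - 6*g + 9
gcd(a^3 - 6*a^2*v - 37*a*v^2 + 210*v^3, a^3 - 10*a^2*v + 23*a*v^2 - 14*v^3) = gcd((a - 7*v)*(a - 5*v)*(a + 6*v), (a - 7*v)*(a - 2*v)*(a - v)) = -a + 7*v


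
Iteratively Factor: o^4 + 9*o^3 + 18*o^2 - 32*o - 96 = (o + 4)*(o^3 + 5*o^2 - 2*o - 24) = (o + 3)*(o + 4)*(o^2 + 2*o - 8) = (o + 3)*(o + 4)^2*(o - 2)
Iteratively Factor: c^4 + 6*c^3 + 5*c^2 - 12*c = (c - 1)*(c^3 + 7*c^2 + 12*c) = (c - 1)*(c + 4)*(c^2 + 3*c) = (c - 1)*(c + 3)*(c + 4)*(c)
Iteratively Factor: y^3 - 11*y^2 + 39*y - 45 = (y - 3)*(y^2 - 8*y + 15) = (y - 5)*(y - 3)*(y - 3)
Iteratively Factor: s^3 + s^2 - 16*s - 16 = (s + 1)*(s^2 - 16) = (s - 4)*(s + 1)*(s + 4)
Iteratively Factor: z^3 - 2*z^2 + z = (z)*(z^2 - 2*z + 1) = z*(z - 1)*(z - 1)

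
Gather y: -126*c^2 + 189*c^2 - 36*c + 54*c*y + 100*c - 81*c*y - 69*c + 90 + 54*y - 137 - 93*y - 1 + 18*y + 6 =63*c^2 - 5*c + y*(-27*c - 21) - 42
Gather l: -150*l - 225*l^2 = -225*l^2 - 150*l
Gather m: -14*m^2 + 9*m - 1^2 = -14*m^2 + 9*m - 1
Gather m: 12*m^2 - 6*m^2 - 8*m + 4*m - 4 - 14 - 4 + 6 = 6*m^2 - 4*m - 16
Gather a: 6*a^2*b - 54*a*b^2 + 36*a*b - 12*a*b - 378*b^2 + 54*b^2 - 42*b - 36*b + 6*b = 6*a^2*b + a*(-54*b^2 + 24*b) - 324*b^2 - 72*b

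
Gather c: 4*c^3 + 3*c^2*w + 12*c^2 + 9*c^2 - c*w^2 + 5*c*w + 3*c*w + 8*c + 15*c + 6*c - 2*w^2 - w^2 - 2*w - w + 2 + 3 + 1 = 4*c^3 + c^2*(3*w + 21) + c*(-w^2 + 8*w + 29) - 3*w^2 - 3*w + 6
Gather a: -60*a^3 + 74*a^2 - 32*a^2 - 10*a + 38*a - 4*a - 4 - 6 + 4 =-60*a^3 + 42*a^2 + 24*a - 6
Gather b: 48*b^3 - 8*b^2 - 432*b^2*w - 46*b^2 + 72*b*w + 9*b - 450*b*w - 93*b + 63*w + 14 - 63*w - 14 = 48*b^3 + b^2*(-432*w - 54) + b*(-378*w - 84)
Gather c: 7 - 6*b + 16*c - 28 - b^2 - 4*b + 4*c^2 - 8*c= -b^2 - 10*b + 4*c^2 + 8*c - 21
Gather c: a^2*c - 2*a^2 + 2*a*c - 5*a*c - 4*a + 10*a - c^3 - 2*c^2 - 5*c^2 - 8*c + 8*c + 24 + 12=-2*a^2 + 6*a - c^3 - 7*c^2 + c*(a^2 - 3*a) + 36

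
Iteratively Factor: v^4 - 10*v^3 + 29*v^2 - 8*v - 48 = (v - 3)*(v^3 - 7*v^2 + 8*v + 16) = (v - 4)*(v - 3)*(v^2 - 3*v - 4) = (v - 4)^2*(v - 3)*(v + 1)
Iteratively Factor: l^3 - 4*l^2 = (l - 4)*(l^2) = l*(l - 4)*(l)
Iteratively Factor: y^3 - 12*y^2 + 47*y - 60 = (y - 4)*(y^2 - 8*y + 15) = (y - 4)*(y - 3)*(y - 5)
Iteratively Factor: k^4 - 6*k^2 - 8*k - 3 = (k + 1)*(k^3 - k^2 - 5*k - 3) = (k + 1)^2*(k^2 - 2*k - 3) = (k - 3)*(k + 1)^2*(k + 1)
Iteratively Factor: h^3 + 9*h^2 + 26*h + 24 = (h + 4)*(h^2 + 5*h + 6) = (h + 2)*(h + 4)*(h + 3)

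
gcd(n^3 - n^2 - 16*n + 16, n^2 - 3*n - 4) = n - 4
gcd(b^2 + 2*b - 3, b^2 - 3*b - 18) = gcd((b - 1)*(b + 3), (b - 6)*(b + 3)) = b + 3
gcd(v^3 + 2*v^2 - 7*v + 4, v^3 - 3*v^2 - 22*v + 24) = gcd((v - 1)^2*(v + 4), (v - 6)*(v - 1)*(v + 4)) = v^2 + 3*v - 4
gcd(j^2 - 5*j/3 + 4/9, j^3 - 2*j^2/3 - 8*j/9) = j - 4/3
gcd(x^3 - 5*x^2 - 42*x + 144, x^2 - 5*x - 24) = x - 8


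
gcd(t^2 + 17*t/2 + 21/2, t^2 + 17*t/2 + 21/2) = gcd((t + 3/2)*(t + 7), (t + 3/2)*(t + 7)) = t^2 + 17*t/2 + 21/2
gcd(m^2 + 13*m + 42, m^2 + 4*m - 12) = m + 6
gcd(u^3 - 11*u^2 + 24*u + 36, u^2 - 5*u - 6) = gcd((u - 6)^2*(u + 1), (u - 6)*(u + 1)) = u^2 - 5*u - 6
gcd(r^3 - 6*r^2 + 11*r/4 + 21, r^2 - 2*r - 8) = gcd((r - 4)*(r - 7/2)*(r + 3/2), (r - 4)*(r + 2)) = r - 4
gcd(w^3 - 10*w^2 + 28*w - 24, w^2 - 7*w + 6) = w - 6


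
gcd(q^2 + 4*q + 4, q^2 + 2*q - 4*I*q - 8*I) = q + 2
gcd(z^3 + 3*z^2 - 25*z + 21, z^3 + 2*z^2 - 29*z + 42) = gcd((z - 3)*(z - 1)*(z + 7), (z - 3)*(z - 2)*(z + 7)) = z^2 + 4*z - 21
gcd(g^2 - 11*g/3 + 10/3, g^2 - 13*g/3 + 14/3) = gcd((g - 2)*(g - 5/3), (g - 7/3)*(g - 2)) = g - 2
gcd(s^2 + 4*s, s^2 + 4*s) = s^2 + 4*s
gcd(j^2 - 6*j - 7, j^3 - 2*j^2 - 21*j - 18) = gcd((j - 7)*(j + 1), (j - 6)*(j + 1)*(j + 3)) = j + 1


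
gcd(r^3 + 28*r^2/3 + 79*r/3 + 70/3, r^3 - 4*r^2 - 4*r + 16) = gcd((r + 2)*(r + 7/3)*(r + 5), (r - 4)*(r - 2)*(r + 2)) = r + 2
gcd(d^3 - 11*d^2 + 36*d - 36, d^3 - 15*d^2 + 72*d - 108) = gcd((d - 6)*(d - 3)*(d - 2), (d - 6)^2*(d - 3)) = d^2 - 9*d + 18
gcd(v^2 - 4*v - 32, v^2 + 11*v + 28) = v + 4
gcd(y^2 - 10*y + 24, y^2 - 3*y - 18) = y - 6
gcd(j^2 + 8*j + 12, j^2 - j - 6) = j + 2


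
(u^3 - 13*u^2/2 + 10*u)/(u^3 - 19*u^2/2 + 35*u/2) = (u - 4)/(u - 7)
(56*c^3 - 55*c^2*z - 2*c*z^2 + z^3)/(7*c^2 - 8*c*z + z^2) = (-56*c^2 - c*z + z^2)/(-7*c + z)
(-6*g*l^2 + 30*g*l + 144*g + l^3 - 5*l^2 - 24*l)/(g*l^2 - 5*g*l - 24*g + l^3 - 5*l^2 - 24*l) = (-6*g + l)/(g + l)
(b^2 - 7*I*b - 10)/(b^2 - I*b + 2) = (b - 5*I)/(b + I)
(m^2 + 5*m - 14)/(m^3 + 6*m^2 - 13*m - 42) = (m - 2)/(m^2 - m - 6)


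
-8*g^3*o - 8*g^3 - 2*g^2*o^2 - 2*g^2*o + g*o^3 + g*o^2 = (-4*g + o)*(2*g + o)*(g*o + g)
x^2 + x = x*(x + 1)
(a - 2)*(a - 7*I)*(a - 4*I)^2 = a^4 - 2*a^3 - 15*I*a^3 - 72*a^2 + 30*I*a^2 + 144*a + 112*I*a - 224*I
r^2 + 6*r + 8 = (r + 2)*(r + 4)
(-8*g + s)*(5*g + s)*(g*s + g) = -40*g^3*s - 40*g^3 - 3*g^2*s^2 - 3*g^2*s + g*s^3 + g*s^2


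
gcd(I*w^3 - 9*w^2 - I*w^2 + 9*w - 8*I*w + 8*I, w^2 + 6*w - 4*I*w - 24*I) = 1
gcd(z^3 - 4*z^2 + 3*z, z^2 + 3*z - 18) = z - 3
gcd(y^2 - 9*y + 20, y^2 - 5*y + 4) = y - 4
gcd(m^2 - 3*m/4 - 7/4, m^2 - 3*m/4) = 1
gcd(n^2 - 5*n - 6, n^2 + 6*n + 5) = n + 1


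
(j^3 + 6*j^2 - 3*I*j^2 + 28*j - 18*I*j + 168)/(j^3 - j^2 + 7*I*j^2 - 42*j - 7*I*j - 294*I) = (j^2 - 3*I*j + 28)/(j^2 + 7*j*(-1 + I) - 49*I)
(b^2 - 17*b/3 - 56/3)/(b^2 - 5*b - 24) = (b + 7/3)/(b + 3)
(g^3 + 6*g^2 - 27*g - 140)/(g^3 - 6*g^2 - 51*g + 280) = (g + 4)/(g - 8)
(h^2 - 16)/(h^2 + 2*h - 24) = (h + 4)/(h + 6)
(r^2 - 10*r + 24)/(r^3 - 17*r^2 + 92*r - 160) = (r - 6)/(r^2 - 13*r + 40)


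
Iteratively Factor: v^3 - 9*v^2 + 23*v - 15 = (v - 1)*(v^2 - 8*v + 15) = (v - 3)*(v - 1)*(v - 5)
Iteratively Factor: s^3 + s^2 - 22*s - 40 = (s - 5)*(s^2 + 6*s + 8) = (s - 5)*(s + 4)*(s + 2)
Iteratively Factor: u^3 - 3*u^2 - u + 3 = (u - 1)*(u^2 - 2*u - 3) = (u - 1)*(u + 1)*(u - 3)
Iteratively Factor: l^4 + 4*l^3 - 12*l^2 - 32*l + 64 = (l - 2)*(l^3 + 6*l^2 - 32) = (l - 2)*(l + 4)*(l^2 + 2*l - 8) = (l - 2)^2*(l + 4)*(l + 4)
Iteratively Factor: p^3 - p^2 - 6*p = (p - 3)*(p^2 + 2*p) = (p - 3)*(p + 2)*(p)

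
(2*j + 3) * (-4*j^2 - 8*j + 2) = -8*j^3 - 28*j^2 - 20*j + 6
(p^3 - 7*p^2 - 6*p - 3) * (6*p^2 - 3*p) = 6*p^5 - 45*p^4 - 15*p^3 + 9*p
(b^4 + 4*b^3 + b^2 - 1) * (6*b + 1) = 6*b^5 + 25*b^4 + 10*b^3 + b^2 - 6*b - 1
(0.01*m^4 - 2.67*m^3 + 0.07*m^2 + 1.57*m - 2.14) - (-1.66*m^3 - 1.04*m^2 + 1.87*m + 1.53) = 0.01*m^4 - 1.01*m^3 + 1.11*m^2 - 0.3*m - 3.67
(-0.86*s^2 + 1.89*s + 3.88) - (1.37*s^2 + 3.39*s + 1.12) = -2.23*s^2 - 1.5*s + 2.76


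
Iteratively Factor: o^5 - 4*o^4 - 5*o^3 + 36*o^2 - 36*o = (o - 2)*(o^4 - 2*o^3 - 9*o^2 + 18*o) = (o - 2)^2*(o^3 - 9*o) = o*(o - 2)^2*(o^2 - 9) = o*(o - 2)^2*(o + 3)*(o - 3)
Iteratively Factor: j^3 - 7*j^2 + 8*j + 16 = (j - 4)*(j^2 - 3*j - 4) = (j - 4)^2*(j + 1)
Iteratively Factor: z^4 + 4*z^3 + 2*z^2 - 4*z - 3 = (z - 1)*(z^3 + 5*z^2 + 7*z + 3) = (z - 1)*(z + 3)*(z^2 + 2*z + 1) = (z - 1)*(z + 1)*(z + 3)*(z + 1)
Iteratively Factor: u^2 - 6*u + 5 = (u - 1)*(u - 5)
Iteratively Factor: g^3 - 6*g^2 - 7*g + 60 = (g + 3)*(g^2 - 9*g + 20) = (g - 5)*(g + 3)*(g - 4)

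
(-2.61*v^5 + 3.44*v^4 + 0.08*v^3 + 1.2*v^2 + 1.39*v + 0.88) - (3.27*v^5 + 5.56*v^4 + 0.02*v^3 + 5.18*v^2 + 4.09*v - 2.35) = -5.88*v^5 - 2.12*v^4 + 0.06*v^3 - 3.98*v^2 - 2.7*v + 3.23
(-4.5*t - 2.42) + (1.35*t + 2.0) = -3.15*t - 0.42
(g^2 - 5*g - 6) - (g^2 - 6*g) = g - 6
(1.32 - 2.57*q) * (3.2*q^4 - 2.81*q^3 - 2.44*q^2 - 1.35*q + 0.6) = -8.224*q^5 + 11.4457*q^4 + 2.5616*q^3 + 0.2487*q^2 - 3.324*q + 0.792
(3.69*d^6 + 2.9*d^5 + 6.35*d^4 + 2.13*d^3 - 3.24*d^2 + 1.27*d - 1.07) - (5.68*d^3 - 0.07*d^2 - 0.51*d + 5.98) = 3.69*d^6 + 2.9*d^5 + 6.35*d^4 - 3.55*d^3 - 3.17*d^2 + 1.78*d - 7.05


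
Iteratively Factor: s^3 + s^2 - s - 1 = (s + 1)*(s^2 - 1) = (s + 1)^2*(s - 1)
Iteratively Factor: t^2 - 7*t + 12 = (t - 3)*(t - 4)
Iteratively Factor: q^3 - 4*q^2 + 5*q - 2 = (q - 1)*(q^2 - 3*q + 2) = (q - 2)*(q - 1)*(q - 1)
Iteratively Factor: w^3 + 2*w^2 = (w)*(w^2 + 2*w) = w^2*(w + 2)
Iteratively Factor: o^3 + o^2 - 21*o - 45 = (o - 5)*(o^2 + 6*o + 9) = (o - 5)*(o + 3)*(o + 3)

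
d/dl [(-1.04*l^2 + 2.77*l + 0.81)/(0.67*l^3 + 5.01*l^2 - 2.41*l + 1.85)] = (0.6968*l^4 - 3.7118*l^3 - 12.9994*l^2 - 11.9642*l + 7.0766)/(0.4489*l^6 + 6.7134*l^5 + 21.8707*l^4 - 21.6692*l^3 + 24.3451*l^2 - 8.917*l + 3.4225)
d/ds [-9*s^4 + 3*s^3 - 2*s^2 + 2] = s*(-36*s^2 + 9*s - 4)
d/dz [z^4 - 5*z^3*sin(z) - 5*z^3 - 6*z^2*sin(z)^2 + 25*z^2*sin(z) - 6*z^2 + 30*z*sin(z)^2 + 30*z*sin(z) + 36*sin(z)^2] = -5*z^3*cos(z) + 4*z^3 - 15*z^2*sin(z) - 6*z^2*sin(2*z) + 25*z^2*cos(z) - 15*z^2 - 12*z*sin(z)^2 + 50*z*sin(z) + 30*z*sin(2*z) + 30*z*cos(z) - 12*z + 30*sin(z)^2 + 30*sin(z) + 36*sin(2*z)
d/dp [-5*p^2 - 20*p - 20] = -10*p - 20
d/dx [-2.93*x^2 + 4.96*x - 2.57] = 4.96 - 5.86*x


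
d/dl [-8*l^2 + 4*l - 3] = 4 - 16*l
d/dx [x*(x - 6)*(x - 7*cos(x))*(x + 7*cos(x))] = 4*x^3 + 49*x^2*sin(2*x) - 18*x^2 - 294*x*sin(2*x) - 98*x*cos(x)^2 + 294*cos(x)^2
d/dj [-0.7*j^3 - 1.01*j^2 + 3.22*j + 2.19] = -2.1*j^2 - 2.02*j + 3.22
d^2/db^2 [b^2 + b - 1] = 2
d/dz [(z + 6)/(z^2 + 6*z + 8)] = (z^2 + 6*z - 2*(z + 3)*(z + 6) + 8)/(z^2 + 6*z + 8)^2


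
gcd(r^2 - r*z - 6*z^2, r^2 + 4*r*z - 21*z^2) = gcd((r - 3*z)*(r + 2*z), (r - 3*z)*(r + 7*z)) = -r + 3*z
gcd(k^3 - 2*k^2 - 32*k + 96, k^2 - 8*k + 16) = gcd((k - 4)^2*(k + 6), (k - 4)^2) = k^2 - 8*k + 16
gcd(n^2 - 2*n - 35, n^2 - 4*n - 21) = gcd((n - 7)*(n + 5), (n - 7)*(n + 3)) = n - 7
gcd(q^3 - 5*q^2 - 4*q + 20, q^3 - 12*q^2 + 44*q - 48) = q - 2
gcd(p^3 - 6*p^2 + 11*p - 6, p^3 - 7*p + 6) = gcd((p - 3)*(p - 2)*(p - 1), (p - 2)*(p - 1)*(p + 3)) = p^2 - 3*p + 2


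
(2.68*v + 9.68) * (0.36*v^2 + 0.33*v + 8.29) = 0.9648*v^3 + 4.3692*v^2 + 25.4116*v + 80.2472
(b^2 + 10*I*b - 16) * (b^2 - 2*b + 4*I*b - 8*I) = b^4 - 2*b^3 + 14*I*b^3 - 56*b^2 - 28*I*b^2 + 112*b - 64*I*b + 128*I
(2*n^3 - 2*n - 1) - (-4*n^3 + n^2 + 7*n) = 6*n^3 - n^2 - 9*n - 1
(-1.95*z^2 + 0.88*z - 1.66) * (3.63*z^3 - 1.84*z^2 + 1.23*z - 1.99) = -7.0785*z^5 + 6.7824*z^4 - 10.0435*z^3 + 8.0173*z^2 - 3.793*z + 3.3034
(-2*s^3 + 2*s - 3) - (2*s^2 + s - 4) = -2*s^3 - 2*s^2 + s + 1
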